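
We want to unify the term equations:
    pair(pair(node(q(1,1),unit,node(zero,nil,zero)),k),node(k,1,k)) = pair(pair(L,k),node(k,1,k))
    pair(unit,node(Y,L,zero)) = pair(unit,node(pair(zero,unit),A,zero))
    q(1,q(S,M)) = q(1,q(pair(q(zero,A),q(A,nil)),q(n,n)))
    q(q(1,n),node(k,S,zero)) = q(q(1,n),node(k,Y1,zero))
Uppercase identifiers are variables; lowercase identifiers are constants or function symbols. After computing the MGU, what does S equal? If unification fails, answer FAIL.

pair(q(zero,node(q(1,1),unit,node(zero,nil,zero))),q(node(q(1,1),unit,node(zero,nil,zero)),nil))

Decompose pair/2: pair(node(q(1,1),unit,node(zero,nil,zero)),k) = pair(L,k),  node(k,1,k) = node(k,1,k).
Decompose pair/2: node(q(1,1),unit,node(zero,nil,zero)) = L,  k = k.
Bind L := node(q(1,1),unit,node(zero,nil,zero)); substituting into the one remaining equation that mentions L gives: pair(unit,node(Y,node(q(1,1),unit,node(zero,nil,zero)),zero)) = pair(unit,node(pair(zero,unit),A,zero)).
Delete trivial equation k = k.
Delete trivial equation node(k,1,k) = node(k,1,k).
Decompose pair/2: unit = unit,  node(Y,node(q(1,1),unit,node(zero,nil,zero)),zero) = node(pair(zero,unit),A,zero).
Delete trivial equation unit = unit.
Decompose node/3: Y = pair(zero,unit),  node(q(1,1),unit,node(zero,nil,zero)) = A,  zero = zero.
Bind Y := pair(zero,unit); no other remaining equation mentions Y.
Bind A := node(q(1,1),unit,node(zero,nil,zero)); substituting into the one remaining equation that mentions A gives: q(1,q(S,M)) = q(1,q(pair(q(zero,node(q(1,1),unit,node(zero,nil,zero))),q(node(q(1,1),unit,node(zero,nil,zero)),nil)),q(n,n))).
Delete trivial equation zero = zero.
Decompose q/2: 1 = 1,  q(S,M) = q(pair(q(zero,node(q(1,1),unit,node(zero,nil,zero))),q(node(q(1,1),unit,node(zero,nil,zero)),nil)),q(n,n)).
Delete trivial equation 1 = 1.
Decompose q/2: S = pair(q(zero,node(q(1,1),unit,node(zero,nil,zero))),q(node(q(1,1),unit,node(zero,nil,zero)),nil)),  M = q(n,n).
Bind S := pair(q(zero,node(q(1,1),unit,node(zero,nil,zero))),q(node(q(1,1),unit,node(zero,nil,zero)),nil)); substituting into the one remaining equation that mentions S gives: q(q(1,n),node(k,pair(q(zero,node(q(1,1),unit,node(zero,nil,zero))),q(node(q(1,1),unit,node(zero,nil,zero)),nil)),zero)) = q(q(1,n),node(k,Y1,zero)).
Bind M := q(n,n); no other remaining equation mentions M.
Decompose q/2: q(1,n) = q(1,n),  node(k,pair(q(zero,node(q(1,1),unit,node(zero,nil,zero))),q(node(q(1,1),unit,node(zero,nil,zero)),nil)),zero) = node(k,Y1,zero).
Delete trivial equation q(1,n) = q(1,n).
Decompose node/3: k = k,  pair(q(zero,node(q(1,1),unit,node(zero,nil,zero))),q(node(q(1,1),unit,node(zero,nil,zero)),nil)) = Y1,  zero = zero.
Delete trivial equation k = k.
Bind Y1 := pair(q(zero,node(q(1,1),unit,node(zero,nil,zero))),q(node(q(1,1),unit,node(zero,nil,zero)),nil)); no other remaining equation mentions Y1.
Delete trivial equation zero = zero.
MGU = { L -> node(q(1,1),unit,node(zero,nil,zero)), Y -> pair(zero,unit), A -> node(q(1,1),unit,node(zero,nil,zero)), S -> pair(q(zero,node(q(1,1),unit,node(zero,nil,zero))),q(node(q(1,1),unit,node(zero,nil,zero)),nil)), M -> q(n,n), Y1 -> pair(q(zero,node(q(1,1),unit,node(zero,nil,zero))),q(node(q(1,1),unit,node(zero,nil,zero)),nil)) }, so S -> pair(q(zero,node(q(1,1),unit,node(zero,nil,zero))),q(node(q(1,1),unit,node(zero,nil,zero)),nil)).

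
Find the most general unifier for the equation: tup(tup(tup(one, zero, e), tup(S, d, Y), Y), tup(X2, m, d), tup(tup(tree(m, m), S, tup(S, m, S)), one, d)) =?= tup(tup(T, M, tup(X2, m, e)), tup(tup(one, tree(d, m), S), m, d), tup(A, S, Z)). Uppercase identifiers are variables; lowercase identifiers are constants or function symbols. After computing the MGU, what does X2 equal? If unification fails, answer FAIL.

Decompose tup/3: tup(tup(one, zero, e), tup(S, d, Y), Y) =?= tup(T, M, tup(X2, m, e)),  tup(X2, m, d) =?= tup(tup(one, tree(d, m), S), m, d),  tup(tup(tree(m, m), S, tup(S, m, S)), one, d) =?= tup(A, S, Z).
Decompose tup/3: tup(one, zero, e) =?= T,  tup(S, d, Y) =?= M,  Y =?= tup(X2, m, e).
Bind T := tup(one, zero, e); no other remaining equation mentions T.
Bind M := tup(S, d, Y); no other remaining equation mentions M.
Bind Y := tup(X2, m, e); no other remaining equation mentions Y. Substituting into the earlier binding gives M := tup(S, d, tup(X2, m, e)).
Decompose tup/3: X2 =?= tup(one, tree(d, m), S),  m =?= m,  d =?= d.
Bind X2 := tup(one, tree(d, m), S); no other remaining equation mentions X2. Substituting into the earlier bindings gives M := tup(S, d, tup(tup(one, tree(d, m), S), m, e)), Y := tup(tup(one, tree(d, m), S), m, e).
Delete trivial equation m =?= m.
Delete trivial equation d =?= d.
Decompose tup/3: tup(tree(m, m), S, tup(S, m, S)) =?= A,  one =?= S,  d =?= Z.
Bind A := tup(tree(m, m), S, tup(S, m, S)); no other remaining equation mentions A.
Bind S := one; no other remaining equation mentions S. Substituting into the earlier bindings gives M := tup(one, d, tup(tup(one, tree(d, m), one), m, e)), Y := tup(tup(one, tree(d, m), one), m, e), X2 := tup(one, tree(d, m), one), A := tup(tree(m, m), one, tup(one, m, one)).
Bind Z := d.
MGU = { T ↦ tup(one, zero, e), M ↦ tup(one, d, tup(tup(one, tree(d, m), one), m, e)), Y ↦ tup(tup(one, tree(d, m), one), m, e), X2 ↦ tup(one, tree(d, m), one), A ↦ tup(tree(m, m), one, tup(one, m, one)), S ↦ one, Z ↦ d }, so X2 ↦ tup(one, tree(d, m), one).

tup(one, tree(d, m), one)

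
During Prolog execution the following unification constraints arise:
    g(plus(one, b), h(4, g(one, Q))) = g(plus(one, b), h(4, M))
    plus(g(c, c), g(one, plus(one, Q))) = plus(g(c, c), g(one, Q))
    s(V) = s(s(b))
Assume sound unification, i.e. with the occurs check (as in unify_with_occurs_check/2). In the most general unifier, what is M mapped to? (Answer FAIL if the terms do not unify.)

FAIL

Decompose g/2: plus(one, b) = plus(one, b),  h(4, g(one, Q)) = h(4, M).
Delete trivial equation plus(one, b) = plus(one, b).
Decompose h/2: 4 = 4,  g(one, Q) = M.
Delete trivial equation 4 = 4.
Bind M := g(one, Q); no other remaining equation mentions M.
Decompose plus/2: g(c, c) = g(c, c),  g(one, plus(one, Q)) = g(one, Q).
Delete trivial equation g(c, c) = g(c, c).
Decompose g/2: one = one,  plus(one, Q) = Q.
Delete trivial equation one = one.
Occurs check fails: Q occurs in plus(one, Q); the equation Q = plus(one, Q) has no finite solution.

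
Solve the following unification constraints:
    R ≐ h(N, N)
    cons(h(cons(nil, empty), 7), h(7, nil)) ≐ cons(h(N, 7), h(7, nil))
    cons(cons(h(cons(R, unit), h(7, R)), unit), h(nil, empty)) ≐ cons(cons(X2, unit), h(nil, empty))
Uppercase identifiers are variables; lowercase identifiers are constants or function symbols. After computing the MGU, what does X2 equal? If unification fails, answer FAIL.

Bind R := h(N, N); substituting into the one remaining equation that mentions R gives: cons(cons(h(cons(h(N, N), unit), h(7, h(N, N))), unit), h(nil, empty)) ≐ cons(cons(X2, unit), h(nil, empty)).
Decompose cons/2: h(cons(nil, empty), 7) ≐ h(N, 7),  h(7, nil) ≐ h(7, nil).
Decompose h/2: cons(nil, empty) ≐ N,  7 ≐ 7.
Bind N := cons(nil, empty); substituting into the one remaining equation that mentions N gives: cons(cons(h(cons(h(cons(nil, empty), cons(nil, empty)), unit), h(7, h(cons(nil, empty), cons(nil, empty)))), unit), h(nil, empty)) ≐ cons(cons(X2, unit), h(nil, empty)). Substituting into the earlier binding gives R := h(cons(nil, empty), cons(nil, empty)).
Delete trivial equation 7 ≐ 7.
Delete trivial equation h(7, nil) ≐ h(7, nil).
Decompose cons/2: cons(h(cons(h(cons(nil, empty), cons(nil, empty)), unit), h(7, h(cons(nil, empty), cons(nil, empty)))), unit) ≐ cons(X2, unit),  h(nil, empty) ≐ h(nil, empty).
Decompose cons/2: h(cons(h(cons(nil, empty), cons(nil, empty)), unit), h(7, h(cons(nil, empty), cons(nil, empty)))) ≐ X2,  unit ≐ unit.
Bind X2 := h(cons(h(cons(nil, empty), cons(nil, empty)), unit), h(7, h(cons(nil, empty), cons(nil, empty)))); no other remaining equation mentions X2.
Delete trivial equation unit ≐ unit.
Delete trivial equation h(nil, empty) ≐ h(nil, empty).
MGU = { R := h(cons(nil, empty), cons(nil, empty)), N := cons(nil, empty), X2 := h(cons(h(cons(nil, empty), cons(nil, empty)), unit), h(7, h(cons(nil, empty), cons(nil, empty)))) }, so X2 := h(cons(h(cons(nil, empty), cons(nil, empty)), unit), h(7, h(cons(nil, empty), cons(nil, empty)))).

h(cons(h(cons(nil, empty), cons(nil, empty)), unit), h(7, h(cons(nil, empty), cons(nil, empty))))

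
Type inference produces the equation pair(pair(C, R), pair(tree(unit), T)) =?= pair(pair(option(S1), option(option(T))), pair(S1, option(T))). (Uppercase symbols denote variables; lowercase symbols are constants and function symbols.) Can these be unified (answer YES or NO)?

Decompose pair/2: pair(C, R) =?= pair(option(S1), option(option(T))),  pair(tree(unit), T) =?= pair(S1, option(T)).
Decompose pair/2: C =?= option(S1),  R =?= option(option(T)).
Bind C := option(S1); no other remaining equation mentions C.
Bind R := option(option(T)); no other remaining equation mentions R.
Decompose pair/2: tree(unit) =?= S1,  T =?= option(T).
Bind S1 := tree(unit); no other remaining equation mentions S1. Substituting into the earlier binding gives C := option(tree(unit)).
Occurs check fails: T occurs in option(T); the equation T =?= option(T) has no finite solution.

NO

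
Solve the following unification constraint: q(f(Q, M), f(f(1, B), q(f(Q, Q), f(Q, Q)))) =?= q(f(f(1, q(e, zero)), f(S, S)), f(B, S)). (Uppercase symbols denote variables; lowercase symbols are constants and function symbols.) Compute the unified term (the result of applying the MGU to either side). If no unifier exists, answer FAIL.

FAIL

Decompose q/2: f(Q, M) =?= f(f(1, q(e, zero)), f(S, S)),  f(f(1, B), q(f(Q, Q), f(Q, Q))) =?= f(B, S).
Decompose f/2: Q =?= f(1, q(e, zero)),  M =?= f(S, S).
Bind Q := f(1, q(e, zero)); substituting into the one remaining equation that mentions Q gives: f(f(1, B), q(f(f(1, q(e, zero)), f(1, q(e, zero))), f(f(1, q(e, zero)), f(1, q(e, zero))))) =?= f(B, S).
Bind M := f(S, S); no other remaining equation mentions M.
Decompose f/2: f(1, B) =?= B,  q(f(f(1, q(e, zero)), f(1, q(e, zero))), f(f(1, q(e, zero)), f(1, q(e, zero)))) =?= S.
Occurs check fails: B occurs in f(1, B); the equation B =?= f(1, B) has no finite solution.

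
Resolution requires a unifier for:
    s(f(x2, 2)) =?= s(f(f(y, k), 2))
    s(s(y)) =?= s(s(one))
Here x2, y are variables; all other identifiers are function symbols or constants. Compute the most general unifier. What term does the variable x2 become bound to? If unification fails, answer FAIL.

Decompose s/1: f(x2, 2) =?= f(f(y, k), 2).
Decompose f/2: x2 =?= f(y, k),  2 =?= 2.
Bind x2 := f(y, k); no other remaining equation mentions x2.
Delete trivial equation 2 =?= 2.
Decompose s/1: s(y) =?= s(one).
Decompose s/1: y =?= one.
Bind y := one. Substituting into the earlier binding gives x2 := f(one, k).
MGU = { x2 ↦ f(one, k), y ↦ one }, so x2 ↦ f(one, k).

f(one, k)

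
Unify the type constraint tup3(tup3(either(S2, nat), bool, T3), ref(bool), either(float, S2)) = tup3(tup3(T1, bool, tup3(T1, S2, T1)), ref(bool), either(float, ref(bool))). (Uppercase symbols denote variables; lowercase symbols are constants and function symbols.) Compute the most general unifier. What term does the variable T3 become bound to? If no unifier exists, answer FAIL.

Decompose tup3/3: tup3(either(S2, nat), bool, T3) = tup3(T1, bool, tup3(T1, S2, T1)),  ref(bool) = ref(bool),  either(float, S2) = either(float, ref(bool)).
Decompose tup3/3: either(S2, nat) = T1,  bool = bool,  T3 = tup3(T1, S2, T1).
Bind T1 := either(S2, nat); substituting into the one remaining equation that mentions T1 gives: T3 = tup3(either(S2, nat), S2, either(S2, nat)).
Delete trivial equation bool = bool.
Bind T3 := tup3(either(S2, nat), S2, either(S2, nat)); no other remaining equation mentions T3.
Delete trivial equation ref(bool) = ref(bool).
Decompose either/2: float = float,  S2 = ref(bool).
Delete trivial equation float = float.
Bind S2 := ref(bool). Substituting into the earlier bindings gives T1 := either(ref(bool), nat), T3 := tup3(either(ref(bool), nat), ref(bool), either(ref(bool), nat)).
MGU = { T1 ↦ either(ref(bool), nat), T3 ↦ tup3(either(ref(bool), nat), ref(bool), either(ref(bool), nat)), S2 ↦ ref(bool) }, so T3 ↦ tup3(either(ref(bool), nat), ref(bool), either(ref(bool), nat)).

tup3(either(ref(bool), nat), ref(bool), either(ref(bool), nat))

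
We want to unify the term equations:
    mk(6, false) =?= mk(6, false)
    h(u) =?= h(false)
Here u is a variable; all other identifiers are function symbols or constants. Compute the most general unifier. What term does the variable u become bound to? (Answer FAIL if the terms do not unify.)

false

Delete trivial equation mk(6, false) =?= mk(6, false).
Decompose h/1: u =?= false.
Bind u := false.
MGU = { u ↦ false }, so u ↦ false.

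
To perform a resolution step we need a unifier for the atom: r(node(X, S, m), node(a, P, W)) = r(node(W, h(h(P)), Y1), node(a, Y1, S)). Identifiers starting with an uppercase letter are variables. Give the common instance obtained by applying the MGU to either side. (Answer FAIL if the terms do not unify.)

Decompose r/2: node(X, S, m) = node(W, h(h(P)), Y1),  node(a, P, W) = node(a, Y1, S).
Decompose node/3: X = W,  S = h(h(P)),  m = Y1.
Bind X := W; no other remaining equation mentions X.
Bind S := h(h(P)); substituting into the one remaining equation that mentions S gives: node(a, P, W) = node(a, Y1, h(h(P))).
Bind Y1 := m; substituting into the remaining equation gives: node(a, P, W) = node(a, m, h(h(P))).
Decompose node/3: a = a,  P = m,  W = h(h(P)).
Delete trivial equation a = a.
Bind P := m; substituting into the remaining equation gives: W = h(h(m)). Substituting into the earlier binding gives S := h(h(m)).
Bind W := h(h(m)). Substituting into the earlier binding gives X := h(h(m)).
Applying the MGU to either side gives r(node(h(h(m)), h(h(m)), m), node(a, m, h(h(m)))).

r(node(h(h(m)), h(h(m)), m), node(a, m, h(h(m))))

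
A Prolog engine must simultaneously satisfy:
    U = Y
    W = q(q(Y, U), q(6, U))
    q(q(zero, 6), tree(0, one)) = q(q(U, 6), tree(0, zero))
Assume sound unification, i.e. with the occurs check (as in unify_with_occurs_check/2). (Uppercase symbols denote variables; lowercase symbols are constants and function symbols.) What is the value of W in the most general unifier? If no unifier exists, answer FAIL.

Bind U := Y; substituting into the remaining equations gives: W = q(q(Y, Y), q(6, Y)),  q(q(zero, 6), tree(0, one)) = q(q(Y, 6), tree(0, zero)).
Bind W := q(q(Y, Y), q(6, Y)); no other remaining equation mentions W.
Decompose q/2: q(zero, 6) = q(Y, 6),  tree(0, one) = tree(0, zero).
Decompose q/2: zero = Y,  6 = 6.
Bind Y := zero; no other remaining equation mentions Y. Substituting into the earlier bindings gives U := zero, W := q(q(zero, zero), q(6, zero)).
Delete trivial equation 6 = 6.
Decompose tree/2: 0 = 0,  one = zero.
Delete trivial equation 0 = 0.
Clash: constants one and zero differ; no unifier exists.

FAIL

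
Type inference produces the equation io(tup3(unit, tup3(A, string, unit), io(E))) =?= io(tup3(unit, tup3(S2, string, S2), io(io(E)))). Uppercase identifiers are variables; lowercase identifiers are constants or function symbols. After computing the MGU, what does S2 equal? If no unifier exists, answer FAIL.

Decompose io/1: tup3(unit, tup3(A, string, unit), io(E)) =?= tup3(unit, tup3(S2, string, S2), io(io(E))).
Decompose tup3/3: unit =?= unit,  tup3(A, string, unit) =?= tup3(S2, string, S2),  io(E) =?= io(io(E)).
Delete trivial equation unit =?= unit.
Decompose tup3/3: A =?= S2,  string =?= string,  unit =?= S2.
Bind A := S2; no other remaining equation mentions A.
Delete trivial equation string =?= string.
Bind S2 := unit; no other remaining equation mentions S2. Substituting into the earlier binding gives A := unit.
Decompose io/1: E =?= io(E).
Occurs check fails: E occurs in io(E); the equation E =?= io(E) has no finite solution.

FAIL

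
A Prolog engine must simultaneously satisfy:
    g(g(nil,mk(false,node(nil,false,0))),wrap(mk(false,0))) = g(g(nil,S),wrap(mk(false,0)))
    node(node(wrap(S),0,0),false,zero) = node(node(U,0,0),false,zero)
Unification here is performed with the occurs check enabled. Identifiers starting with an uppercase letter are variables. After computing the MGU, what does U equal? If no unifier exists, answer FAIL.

wrap(mk(false,node(nil,false,0)))

Decompose g/2: g(nil,mk(false,node(nil,false,0))) = g(nil,S),  wrap(mk(false,0)) = wrap(mk(false,0)).
Decompose g/2: nil = nil,  mk(false,node(nil,false,0)) = S.
Delete trivial equation nil = nil.
Bind S := mk(false,node(nil,false,0)); substituting into the one remaining equation that mentions S gives: node(node(wrap(mk(false,node(nil,false,0))),0,0),false,zero) = node(node(U,0,0),false,zero).
Delete trivial equation wrap(mk(false,0)) = wrap(mk(false,0)).
Decompose node/3: node(wrap(mk(false,node(nil,false,0))),0,0) = node(U,0,0),  false = false,  zero = zero.
Decompose node/3: wrap(mk(false,node(nil,false,0))) = U,  0 = 0,  0 = 0.
Bind U := wrap(mk(false,node(nil,false,0))); no other remaining equation mentions U.
Delete trivial equation 0 = 0.
Delete trivial equation 0 = 0.
Delete trivial equation false = false.
Delete trivial equation zero = zero.
MGU = { S ↦ mk(false,node(nil,false,0)), U ↦ wrap(mk(false,node(nil,false,0))) }, so U ↦ wrap(mk(false,node(nil,false,0))).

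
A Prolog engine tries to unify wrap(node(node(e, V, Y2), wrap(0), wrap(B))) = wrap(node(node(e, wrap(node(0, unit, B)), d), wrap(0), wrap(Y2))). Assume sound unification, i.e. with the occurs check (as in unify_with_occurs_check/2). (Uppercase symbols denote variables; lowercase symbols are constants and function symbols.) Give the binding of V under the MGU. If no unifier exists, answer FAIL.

Decompose wrap/1: node(node(e, V, Y2), wrap(0), wrap(B)) = node(node(e, wrap(node(0, unit, B)), d), wrap(0), wrap(Y2)).
Decompose node/3: node(e, V, Y2) = node(e, wrap(node(0, unit, B)), d),  wrap(0) = wrap(0),  wrap(B) = wrap(Y2).
Decompose node/3: e = e,  V = wrap(node(0, unit, B)),  Y2 = d.
Delete trivial equation e = e.
Bind V := wrap(node(0, unit, B)); no other remaining equation mentions V.
Bind Y2 := d; substituting into the one remaining equation that mentions Y2 gives: wrap(B) = wrap(d).
Delete trivial equation wrap(0) = wrap(0).
Decompose wrap/1: B = d.
Bind B := d. Substituting into the earlier binding gives V := wrap(node(0, unit, d)).
MGU = { V = wrap(node(0, unit, d)), Y2 = d, B = d }, so V = wrap(node(0, unit, d)).

wrap(node(0, unit, d))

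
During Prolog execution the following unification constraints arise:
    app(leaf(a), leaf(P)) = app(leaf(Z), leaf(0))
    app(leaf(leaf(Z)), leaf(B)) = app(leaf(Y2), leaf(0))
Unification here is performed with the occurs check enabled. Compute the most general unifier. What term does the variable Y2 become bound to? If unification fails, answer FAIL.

Decompose app/2: leaf(a) = leaf(Z),  leaf(P) = leaf(0).
Decompose leaf/1: a = Z.
Bind Z := a; substituting into the one remaining equation that mentions Z gives: app(leaf(leaf(a)), leaf(B)) = app(leaf(Y2), leaf(0)).
Decompose leaf/1: P = 0.
Bind P := 0; no other remaining equation mentions P.
Decompose app/2: leaf(leaf(a)) = leaf(Y2),  leaf(B) = leaf(0).
Decompose leaf/1: leaf(a) = Y2.
Bind Y2 := leaf(a); no other remaining equation mentions Y2.
Decompose leaf/1: B = 0.
Bind B := 0.
MGU = { Z ↦ a, P ↦ 0, Y2 ↦ leaf(a), B ↦ 0 }, so Y2 ↦ leaf(a).

leaf(a)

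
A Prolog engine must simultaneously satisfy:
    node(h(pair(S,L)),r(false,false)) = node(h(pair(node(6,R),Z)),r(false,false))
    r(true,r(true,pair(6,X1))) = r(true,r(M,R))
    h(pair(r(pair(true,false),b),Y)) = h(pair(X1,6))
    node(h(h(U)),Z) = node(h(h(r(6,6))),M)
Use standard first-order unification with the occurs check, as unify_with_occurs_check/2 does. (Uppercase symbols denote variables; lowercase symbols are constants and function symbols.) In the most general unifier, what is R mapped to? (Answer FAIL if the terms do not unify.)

pair(6,r(pair(true,false),b))

Decompose node/2: h(pair(S,L)) = h(pair(node(6,R),Z)),  r(false,false) = r(false,false).
Decompose h/1: pair(S,L) = pair(node(6,R),Z).
Decompose pair/2: S = node(6,R),  L = Z.
Bind S := node(6,R); no other remaining equation mentions S.
Bind L := Z; no other remaining equation mentions L.
Delete trivial equation r(false,false) = r(false,false).
Decompose r/2: true = true,  r(true,pair(6,X1)) = r(M,R).
Delete trivial equation true = true.
Decompose r/2: true = M,  pair(6,X1) = R.
Bind M := true; substituting into the one remaining equation that mentions M gives: node(h(h(U)),Z) = node(h(h(r(6,6))),true).
Bind R := pair(6,X1); no other remaining equation mentions R. Substituting into the earlier binding gives S := node(6,pair(6,X1)).
Decompose h/1: pair(r(pair(true,false),b),Y) = pair(X1,6).
Decompose pair/2: r(pair(true,false),b) = X1,  Y = 6.
Bind X1 := r(pair(true,false),b); no other remaining equation mentions X1. Substituting into the earlier bindings gives S := node(6,pair(6,r(pair(true,false),b))), R := pair(6,r(pair(true,false),b)).
Bind Y := 6; no other remaining equation mentions Y.
Decompose node/2: h(h(U)) = h(h(r(6,6))),  Z = true.
Decompose h/1: h(U) = h(r(6,6)).
Decompose h/1: U = r(6,6).
Bind U := r(6,6); no other remaining equation mentions U.
Bind Z := true. Substituting into the earlier binding gives L := true.
MGU = { S = node(6,pair(6,r(pair(true,false),b))), L = true, M = true, R = pair(6,r(pair(true,false),b)), X1 = r(pair(true,false),b), Y = 6, U = r(6,6), Z = true }, so R = pair(6,r(pair(true,false),b)).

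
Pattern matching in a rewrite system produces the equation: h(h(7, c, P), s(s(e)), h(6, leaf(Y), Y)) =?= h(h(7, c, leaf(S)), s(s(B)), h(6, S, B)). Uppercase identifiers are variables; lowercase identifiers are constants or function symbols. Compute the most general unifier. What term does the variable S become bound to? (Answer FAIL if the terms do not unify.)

Decompose h/3: h(7, c, P) =?= h(7, c, leaf(S)),  s(s(e)) =?= s(s(B)),  h(6, leaf(Y), Y) =?= h(6, S, B).
Decompose h/3: 7 =?= 7,  c =?= c,  P =?= leaf(S).
Delete trivial equation 7 =?= 7.
Delete trivial equation c =?= c.
Bind P := leaf(S); no other remaining equation mentions P.
Decompose s/1: s(e) =?= s(B).
Decompose s/1: e =?= B.
Bind B := e; substituting into the remaining equation gives: h(6, leaf(Y), Y) =?= h(6, S, e).
Decompose h/3: 6 =?= 6,  leaf(Y) =?= S,  Y =?= e.
Delete trivial equation 6 =?= 6.
Bind S := leaf(Y); no other remaining equation mentions S. Substituting into the earlier binding gives P := leaf(leaf(Y)).
Bind Y := e. Substituting into the earlier bindings gives P := leaf(leaf(e)), S := leaf(e).
MGU = { P -> leaf(leaf(e)), B -> e, S -> leaf(e), Y -> e }, so S -> leaf(e).

leaf(e)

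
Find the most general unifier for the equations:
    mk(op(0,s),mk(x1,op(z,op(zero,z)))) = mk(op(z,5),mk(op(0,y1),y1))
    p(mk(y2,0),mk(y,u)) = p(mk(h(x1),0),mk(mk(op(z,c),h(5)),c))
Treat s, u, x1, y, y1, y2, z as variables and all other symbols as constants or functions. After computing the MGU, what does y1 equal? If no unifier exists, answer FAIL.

Decompose mk/2: op(0,s) = op(z,5),  mk(x1,op(z,op(zero,z))) = mk(op(0,y1),y1).
Decompose op/2: 0 = z,  s = 5.
Bind z := 0; substituting into the 2 remaining equations that mention z gives: mk(x1,op(0,op(zero,0))) = mk(op(0,y1),y1),  p(mk(y2,0),mk(y,u)) = p(mk(h(x1),0),mk(mk(op(0,c),h(5)),c)).
Bind s := 5; no other remaining equation mentions s.
Decompose mk/2: x1 = op(0,y1),  op(0,op(zero,0)) = y1.
Bind x1 := op(0,y1); substituting into the one remaining equation that mentions x1 gives: p(mk(y2,0),mk(y,u)) = p(mk(h(op(0,y1)),0),mk(mk(op(0,c),h(5)),c)).
Bind y1 := op(0,op(zero,0)); substituting into the remaining equation gives: p(mk(y2,0),mk(y,u)) = p(mk(h(op(0,op(0,op(zero,0)))),0),mk(mk(op(0,c),h(5)),c)). Substituting into the earlier binding gives x1 := op(0,op(0,op(zero,0))).
Decompose p/2: mk(y2,0) = mk(h(op(0,op(0,op(zero,0)))),0),  mk(y,u) = mk(mk(op(0,c),h(5)),c).
Decompose mk/2: y2 = h(op(0,op(0,op(zero,0)))),  0 = 0.
Bind y2 := h(op(0,op(0,op(zero,0)))); no other remaining equation mentions y2.
Delete trivial equation 0 = 0.
Decompose mk/2: y = mk(op(0,c),h(5)),  u = c.
Bind y := mk(op(0,c),h(5)); no other remaining equation mentions y.
Bind u := c.
MGU = { z -> 0, s -> 5, x1 -> op(0,op(0,op(zero,0))), y1 -> op(0,op(zero,0)), y2 -> h(op(0,op(0,op(zero,0)))), y -> mk(op(0,c),h(5)), u -> c }, so y1 -> op(0,op(zero,0)).

op(0,op(zero,0))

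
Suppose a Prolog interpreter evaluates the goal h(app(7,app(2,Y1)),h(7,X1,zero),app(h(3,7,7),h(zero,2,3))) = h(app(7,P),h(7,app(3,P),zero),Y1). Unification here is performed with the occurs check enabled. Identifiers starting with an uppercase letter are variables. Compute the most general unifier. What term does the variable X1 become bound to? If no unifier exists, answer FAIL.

Decompose h/3: app(7,app(2,Y1)) = app(7,P),  h(7,X1,zero) = h(7,app(3,P),zero),  app(h(3,7,7),h(zero,2,3)) = Y1.
Decompose app/2: 7 = 7,  app(2,Y1) = P.
Delete trivial equation 7 = 7.
Bind P := app(2,Y1); substituting into the one remaining equation that mentions P gives: h(7,X1,zero) = h(7,app(3,app(2,Y1)),zero).
Decompose h/3: 7 = 7,  X1 = app(3,app(2,Y1)),  zero = zero.
Delete trivial equation 7 = 7.
Bind X1 := app(3,app(2,Y1)); no other remaining equation mentions X1.
Delete trivial equation zero = zero.
Bind Y1 := app(h(3,7,7),h(zero,2,3)). Substituting into the earlier bindings gives P := app(2,app(h(3,7,7),h(zero,2,3))), X1 := app(3,app(2,app(h(3,7,7),h(zero,2,3)))).
MGU = { P -> app(2,app(h(3,7,7),h(zero,2,3))), X1 -> app(3,app(2,app(h(3,7,7),h(zero,2,3)))), Y1 -> app(h(3,7,7),h(zero,2,3)) }, so X1 -> app(3,app(2,app(h(3,7,7),h(zero,2,3)))).

app(3,app(2,app(h(3,7,7),h(zero,2,3))))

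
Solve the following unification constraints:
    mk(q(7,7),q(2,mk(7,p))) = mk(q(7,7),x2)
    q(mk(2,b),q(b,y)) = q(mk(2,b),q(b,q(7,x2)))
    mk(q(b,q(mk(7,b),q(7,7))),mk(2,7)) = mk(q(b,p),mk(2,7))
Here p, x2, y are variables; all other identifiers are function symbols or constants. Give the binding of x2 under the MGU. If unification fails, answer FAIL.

Decompose mk/2: q(7,7) = q(7,7),  q(2,mk(7,p)) = x2.
Delete trivial equation q(7,7) = q(7,7).
Bind x2 := q(2,mk(7,p)); substituting into the one remaining equation that mentions x2 gives: q(mk(2,b),q(b,y)) = q(mk(2,b),q(b,q(7,q(2,mk(7,p))))).
Decompose q/2: mk(2,b) = mk(2,b),  q(b,y) = q(b,q(7,q(2,mk(7,p)))).
Delete trivial equation mk(2,b) = mk(2,b).
Decompose q/2: b = b,  y = q(7,q(2,mk(7,p))).
Delete trivial equation b = b.
Bind y := q(7,q(2,mk(7,p))); no other remaining equation mentions y.
Decompose mk/2: q(b,q(mk(7,b),q(7,7))) = q(b,p),  mk(2,7) = mk(2,7).
Decompose q/2: b = b,  q(mk(7,b),q(7,7)) = p.
Delete trivial equation b = b.
Bind p := q(mk(7,b),q(7,7)); no other remaining equation mentions p. Substituting into the earlier bindings gives x2 := q(2,mk(7,q(mk(7,b),q(7,7)))), y := q(7,q(2,mk(7,q(mk(7,b),q(7,7))))).
Delete trivial equation mk(2,7) = mk(2,7).
MGU = { x2 -> q(2,mk(7,q(mk(7,b),q(7,7)))), y -> q(7,q(2,mk(7,q(mk(7,b),q(7,7))))), p -> q(mk(7,b),q(7,7)) }, so x2 -> q(2,mk(7,q(mk(7,b),q(7,7)))).

q(2,mk(7,q(mk(7,b),q(7,7))))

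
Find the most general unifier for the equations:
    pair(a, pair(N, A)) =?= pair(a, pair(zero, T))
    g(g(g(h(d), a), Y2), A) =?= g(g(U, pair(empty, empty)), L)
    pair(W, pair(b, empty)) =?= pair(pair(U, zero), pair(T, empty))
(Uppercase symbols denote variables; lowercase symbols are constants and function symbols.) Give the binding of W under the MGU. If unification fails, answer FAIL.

Decompose pair/2: a =?= a,  pair(N, A) =?= pair(zero, T).
Delete trivial equation a =?= a.
Decompose pair/2: N =?= zero,  A =?= T.
Bind N := zero; no other remaining equation mentions N.
Bind A := T; substituting into the one remaining equation that mentions A gives: g(g(g(h(d), a), Y2), T) =?= g(g(U, pair(empty, empty)), L).
Decompose g/2: g(g(h(d), a), Y2) =?= g(U, pair(empty, empty)),  T =?= L.
Decompose g/2: g(h(d), a) =?= U,  Y2 =?= pair(empty, empty).
Bind U := g(h(d), a); substituting into the one remaining equation that mentions U gives: pair(W, pair(b, empty)) =?= pair(pair(g(h(d), a), zero), pair(T, empty)).
Bind Y2 := pair(empty, empty); no other remaining equation mentions Y2.
Bind T := L; substituting into the remaining equation gives: pair(W, pair(b, empty)) =?= pair(pair(g(h(d), a), zero), pair(L, empty)). Substituting into the earlier binding gives A := L.
Decompose pair/2: W =?= pair(g(h(d), a), zero),  pair(b, empty) =?= pair(L, empty).
Bind W := pair(g(h(d), a), zero); no other remaining equation mentions W.
Decompose pair/2: b =?= L,  empty =?= empty.
Bind L := b; no other remaining equation mentions L. Substituting into the earlier bindings gives A := b, T := b.
Delete trivial equation empty =?= empty.
MGU = { N -> zero, A -> b, U -> g(h(d), a), Y2 -> pair(empty, empty), T -> b, W -> pair(g(h(d), a), zero), L -> b }, so W -> pair(g(h(d), a), zero).

pair(g(h(d), a), zero)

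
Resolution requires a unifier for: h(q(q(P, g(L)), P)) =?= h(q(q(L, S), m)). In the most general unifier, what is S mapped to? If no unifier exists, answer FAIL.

g(m)

Decompose h/1: q(q(P, g(L)), P) =?= q(q(L, S), m).
Decompose q/2: q(P, g(L)) =?= q(L, S),  P =?= m.
Decompose q/2: P =?= L,  g(L) =?= S.
Bind P := L; substituting into the one remaining equation that mentions P gives: L =?= m.
Bind S := g(L); no other remaining equation mentions S.
Bind L := m. Substituting into the earlier bindings gives P := m, S := g(m).
MGU = { P -> m, S -> g(m), L -> m }, so S -> g(m).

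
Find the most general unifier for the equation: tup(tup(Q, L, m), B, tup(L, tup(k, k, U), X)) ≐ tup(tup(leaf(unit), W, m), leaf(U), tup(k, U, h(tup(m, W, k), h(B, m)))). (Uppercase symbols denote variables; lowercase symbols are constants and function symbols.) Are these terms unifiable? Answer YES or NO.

NO

Decompose tup/3: tup(Q, L, m) ≐ tup(leaf(unit), W, m),  B ≐ leaf(U),  tup(L, tup(k, k, U), X) ≐ tup(k, U, h(tup(m, W, k), h(B, m))).
Decompose tup/3: Q ≐ leaf(unit),  L ≐ W,  m ≐ m.
Bind Q := leaf(unit); no other remaining equation mentions Q.
Bind L := W; substituting into the one remaining equation that mentions L gives: tup(W, tup(k, k, U), X) ≐ tup(k, U, h(tup(m, W, k), h(B, m))).
Delete trivial equation m ≐ m.
Bind B := leaf(U); substituting into the remaining equation gives: tup(W, tup(k, k, U), X) ≐ tup(k, U, h(tup(m, W, k), h(leaf(U), m))).
Decompose tup/3: W ≐ k,  tup(k, k, U) ≐ U,  X ≐ h(tup(m, W, k), h(leaf(U), m)).
Bind W := k; substituting into the one remaining equation that mentions W gives: X ≐ h(tup(m, k, k), h(leaf(U), m)). Substituting into the earlier binding gives L := k.
Occurs check fails: U occurs in tup(k, k, U); the equation U ≐ tup(k, k, U) has no finite solution.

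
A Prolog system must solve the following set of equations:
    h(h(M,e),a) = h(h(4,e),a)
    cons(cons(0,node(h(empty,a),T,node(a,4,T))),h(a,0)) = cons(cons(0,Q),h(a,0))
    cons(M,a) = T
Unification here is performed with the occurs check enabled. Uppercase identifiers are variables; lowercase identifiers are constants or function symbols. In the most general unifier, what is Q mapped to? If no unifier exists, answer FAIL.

node(h(empty,a),cons(4,a),node(a,4,cons(4,a)))

Decompose h/2: h(M,e) = h(4,e),  a = a.
Decompose h/2: M = 4,  e = e.
Bind M := 4; substituting into the one remaining equation that mentions M gives: cons(4,a) = T.
Delete trivial equation e = e.
Delete trivial equation a = a.
Decompose cons/2: cons(0,node(h(empty,a),T,node(a,4,T))) = cons(0,Q),  h(a,0) = h(a,0).
Decompose cons/2: 0 = 0,  node(h(empty,a),T,node(a,4,T)) = Q.
Delete trivial equation 0 = 0.
Bind Q := node(h(empty,a),T,node(a,4,T)); no other remaining equation mentions Q.
Delete trivial equation h(a,0) = h(a,0).
Bind T := cons(4,a). Substituting into the earlier binding gives Q := node(h(empty,a),cons(4,a),node(a,4,cons(4,a))).
MGU = { M -> 4, Q -> node(h(empty,a),cons(4,a),node(a,4,cons(4,a))), T -> cons(4,a) }, so Q -> node(h(empty,a),cons(4,a),node(a,4,cons(4,a))).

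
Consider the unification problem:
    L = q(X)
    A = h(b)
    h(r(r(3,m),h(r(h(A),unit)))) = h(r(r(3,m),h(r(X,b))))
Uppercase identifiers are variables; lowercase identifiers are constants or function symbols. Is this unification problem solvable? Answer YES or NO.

NO

Bind L := q(X); no other remaining equation mentions L.
Bind A := h(b); substituting into the remaining equation gives: h(r(r(3,m),h(r(h(h(b)),unit)))) = h(r(r(3,m),h(r(X,b)))).
Decompose h/1: r(r(3,m),h(r(h(h(b)),unit))) = r(r(3,m),h(r(X,b))).
Decompose r/2: r(3,m) = r(3,m),  h(r(h(h(b)),unit)) = h(r(X,b)).
Delete trivial equation r(3,m) = r(3,m).
Decompose h/1: r(h(h(b)),unit) = r(X,b).
Decompose r/2: h(h(b)) = X,  unit = b.
Bind X := h(h(b)); no other remaining equation mentions X. Substituting into the earlier binding gives L := q(h(h(b))).
Clash: constants unit and b differ; no unifier exists.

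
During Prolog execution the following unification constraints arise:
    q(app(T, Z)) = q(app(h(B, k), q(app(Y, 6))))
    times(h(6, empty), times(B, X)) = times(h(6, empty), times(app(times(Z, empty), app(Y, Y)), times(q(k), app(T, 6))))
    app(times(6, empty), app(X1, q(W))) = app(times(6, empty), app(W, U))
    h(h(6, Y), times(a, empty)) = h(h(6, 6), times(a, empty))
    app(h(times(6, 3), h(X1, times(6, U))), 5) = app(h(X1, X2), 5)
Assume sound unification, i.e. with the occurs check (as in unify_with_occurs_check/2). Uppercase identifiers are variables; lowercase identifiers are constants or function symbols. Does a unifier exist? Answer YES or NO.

YES

Decompose q/1: app(T, Z) = app(h(B, k), q(app(Y, 6))).
Decompose app/2: T = h(B, k),  Z = q(app(Y, 6)).
Bind T := h(B, k); substituting into the one remaining equation that mentions T gives: times(h(6, empty), times(B, X)) = times(h(6, empty), times(app(times(Z, empty), app(Y, Y)), times(q(k), app(h(B, k), 6)))).
Bind Z := q(app(Y, 6)); substituting into the one remaining equation that mentions Z gives: times(h(6, empty), times(B, X)) = times(h(6, empty), times(app(times(q(app(Y, 6)), empty), app(Y, Y)), times(q(k), app(h(B, k), 6)))).
Decompose times/2: h(6, empty) = h(6, empty),  times(B, X) = times(app(times(q(app(Y, 6)), empty), app(Y, Y)), times(q(k), app(h(B, k), 6))).
Delete trivial equation h(6, empty) = h(6, empty).
Decompose times/2: B = app(times(q(app(Y, 6)), empty), app(Y, Y)),  X = times(q(k), app(h(B, k), 6)).
Bind B := app(times(q(app(Y, 6)), empty), app(Y, Y)); substituting into the one remaining equation that mentions B gives: X = times(q(k), app(h(app(times(q(app(Y, 6)), empty), app(Y, Y)), k), 6)). Substituting into the earlier binding gives T := h(app(times(q(app(Y, 6)), empty), app(Y, Y)), k).
Bind X := times(q(k), app(h(app(times(q(app(Y, 6)), empty), app(Y, Y)), k), 6)); no other remaining equation mentions X.
Decompose app/2: times(6, empty) = times(6, empty),  app(X1, q(W)) = app(W, U).
Delete trivial equation times(6, empty) = times(6, empty).
Decompose app/2: X1 = W,  q(W) = U.
Bind X1 := W; substituting into the one remaining equation that mentions X1 gives: app(h(times(6, 3), h(W, times(6, U))), 5) = app(h(W, X2), 5).
Bind U := q(W); substituting into the one remaining equation that mentions U gives: app(h(times(6, 3), h(W, times(6, q(W)))), 5) = app(h(W, X2), 5).
Decompose h/2: h(6, Y) = h(6, 6),  times(a, empty) = times(a, empty).
Decompose h/2: 6 = 6,  Y = 6.
Delete trivial equation 6 = 6.
Bind Y := 6; no other remaining equation mentions Y. Substituting into the earlier bindings gives T := h(app(times(q(app(6, 6)), empty), app(6, 6)), k), Z := q(app(6, 6)), B := app(times(q(app(6, 6)), empty), app(6, 6)), X := times(q(k), app(h(app(times(q(app(6, 6)), empty), app(6, 6)), k), 6)).
Delete trivial equation times(a, empty) = times(a, empty).
Decompose app/2: h(times(6, 3), h(W, times(6, q(W)))) = h(W, X2),  5 = 5.
Decompose h/2: times(6, 3) = W,  h(W, times(6, q(W))) = X2.
Bind W := times(6, 3); substituting into the one remaining equation that mentions W gives: h(times(6, 3), times(6, q(times(6, 3)))) = X2. Substituting into the earlier bindings gives X1 := times(6, 3), U := q(times(6, 3)).
Bind X2 := h(times(6, 3), times(6, q(times(6, 3)))); no other remaining equation mentions X2.
Delete trivial equation 5 = 5.
No equations remain and no clash or occurs-check failure arose, so a unifier exists.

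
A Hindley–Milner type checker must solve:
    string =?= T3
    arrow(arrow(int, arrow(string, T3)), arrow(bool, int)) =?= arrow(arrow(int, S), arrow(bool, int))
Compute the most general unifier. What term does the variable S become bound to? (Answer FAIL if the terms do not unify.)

arrow(string, string)

Bind T3 := string; substituting into the remaining equation gives: arrow(arrow(int, arrow(string, string)), arrow(bool, int)) =?= arrow(arrow(int, S), arrow(bool, int)).
Decompose arrow/2: arrow(int, arrow(string, string)) =?= arrow(int, S),  arrow(bool, int) =?= arrow(bool, int).
Decompose arrow/2: int =?= int,  arrow(string, string) =?= S.
Delete trivial equation int =?= int.
Bind S := arrow(string, string); no other remaining equation mentions S.
Delete trivial equation arrow(bool, int) =?= arrow(bool, int).
MGU = { T3 -> string, S -> arrow(string, string) }, so S -> arrow(string, string).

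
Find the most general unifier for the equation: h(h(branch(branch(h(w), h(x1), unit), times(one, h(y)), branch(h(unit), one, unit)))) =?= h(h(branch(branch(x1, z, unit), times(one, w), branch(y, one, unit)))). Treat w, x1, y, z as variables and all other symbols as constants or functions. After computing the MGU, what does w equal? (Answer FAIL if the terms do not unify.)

Decompose h/1: h(branch(branch(h(w), h(x1), unit), times(one, h(y)), branch(h(unit), one, unit))) =?= h(branch(branch(x1, z, unit), times(one, w), branch(y, one, unit))).
Decompose h/1: branch(branch(h(w), h(x1), unit), times(one, h(y)), branch(h(unit), one, unit)) =?= branch(branch(x1, z, unit), times(one, w), branch(y, one, unit)).
Decompose branch/3: branch(h(w), h(x1), unit) =?= branch(x1, z, unit),  times(one, h(y)) =?= times(one, w),  branch(h(unit), one, unit) =?= branch(y, one, unit).
Decompose branch/3: h(w) =?= x1,  h(x1) =?= z,  unit =?= unit.
Bind x1 := h(w); substituting into the one remaining equation that mentions x1 gives: h(h(w)) =?= z.
Bind z := h(h(w)); no other remaining equation mentions z.
Delete trivial equation unit =?= unit.
Decompose times/2: one =?= one,  h(y) =?= w.
Delete trivial equation one =?= one.
Bind w := h(y); no other remaining equation mentions w. Substituting into the earlier bindings gives x1 := h(h(y)), z := h(h(h(y))).
Decompose branch/3: h(unit) =?= y,  one =?= one,  unit =?= unit.
Bind y := h(unit); no other remaining equation mentions y. Substituting into the earlier bindings gives x1 := h(h(h(unit))), z := h(h(h(h(unit)))), w := h(h(unit)).
Delete trivial equation one =?= one.
Delete trivial equation unit =?= unit.
MGU = { x1 -> h(h(h(unit))), z -> h(h(h(h(unit)))), w -> h(h(unit)), y -> h(unit) }, so w -> h(h(unit)).

h(h(unit))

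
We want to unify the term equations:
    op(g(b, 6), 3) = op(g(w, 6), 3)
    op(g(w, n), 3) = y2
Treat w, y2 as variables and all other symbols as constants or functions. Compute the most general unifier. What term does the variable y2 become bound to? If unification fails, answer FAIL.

op(g(b, n), 3)

Decompose op/2: g(b, 6) = g(w, 6),  3 = 3.
Decompose g/2: b = w,  6 = 6.
Bind w := b; substituting into the one remaining equation that mentions w gives: op(g(b, n), 3) = y2.
Delete trivial equation 6 = 6.
Delete trivial equation 3 = 3.
Bind y2 := op(g(b, n), 3).
MGU = { w ↦ b, y2 ↦ op(g(b, n), 3) }, so y2 ↦ op(g(b, n), 3).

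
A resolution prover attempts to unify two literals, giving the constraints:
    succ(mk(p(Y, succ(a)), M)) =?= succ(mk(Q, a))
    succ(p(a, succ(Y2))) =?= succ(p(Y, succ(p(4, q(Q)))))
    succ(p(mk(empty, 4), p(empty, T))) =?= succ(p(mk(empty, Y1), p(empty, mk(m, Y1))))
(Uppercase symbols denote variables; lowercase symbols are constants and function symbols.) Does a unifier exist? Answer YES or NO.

YES

Decompose succ/1: mk(p(Y, succ(a)), M) =?= mk(Q, a).
Decompose mk/2: p(Y, succ(a)) =?= Q,  M =?= a.
Bind Q := p(Y, succ(a)); substituting into the one remaining equation that mentions Q gives: succ(p(a, succ(Y2))) =?= succ(p(Y, succ(p(4, q(p(Y, succ(a))))))).
Bind M := a; no other remaining equation mentions M.
Decompose succ/1: p(a, succ(Y2)) =?= p(Y, succ(p(4, q(p(Y, succ(a)))))).
Decompose p/2: a =?= Y,  succ(Y2) =?= succ(p(4, q(p(Y, succ(a))))).
Bind Y := a; substituting into the one remaining equation that mentions Y gives: succ(Y2) =?= succ(p(4, q(p(a, succ(a))))). Substituting into the earlier binding gives Q := p(a, succ(a)).
Decompose succ/1: Y2 =?= p(4, q(p(a, succ(a)))).
Bind Y2 := p(4, q(p(a, succ(a)))); no other remaining equation mentions Y2.
Decompose succ/1: p(mk(empty, 4), p(empty, T)) =?= p(mk(empty, Y1), p(empty, mk(m, Y1))).
Decompose p/2: mk(empty, 4) =?= mk(empty, Y1),  p(empty, T) =?= p(empty, mk(m, Y1)).
Decompose mk/2: empty =?= empty,  4 =?= Y1.
Delete trivial equation empty =?= empty.
Bind Y1 := 4; substituting into the remaining equation gives: p(empty, T) =?= p(empty, mk(m, 4)).
Decompose p/2: empty =?= empty,  T =?= mk(m, 4).
Delete trivial equation empty =?= empty.
Bind T := mk(m, 4).
No equations remain and no clash or occurs-check failure arose, so a unifier exists.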